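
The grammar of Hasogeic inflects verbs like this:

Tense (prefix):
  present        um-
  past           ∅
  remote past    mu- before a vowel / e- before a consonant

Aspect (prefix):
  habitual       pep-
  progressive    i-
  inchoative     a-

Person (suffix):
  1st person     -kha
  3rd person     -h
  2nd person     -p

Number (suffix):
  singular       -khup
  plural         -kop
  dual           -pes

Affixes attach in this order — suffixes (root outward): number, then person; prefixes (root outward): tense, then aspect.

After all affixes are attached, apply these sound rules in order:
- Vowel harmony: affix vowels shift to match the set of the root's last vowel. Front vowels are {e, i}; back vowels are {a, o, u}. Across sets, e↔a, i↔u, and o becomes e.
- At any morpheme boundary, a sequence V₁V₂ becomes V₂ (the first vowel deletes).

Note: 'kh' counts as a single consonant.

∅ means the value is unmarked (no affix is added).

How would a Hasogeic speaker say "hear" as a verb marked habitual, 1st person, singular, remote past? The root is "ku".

Attach number singular -khup → kukhup.
Attach tense remote past e- (before consonant 'k') → ekukhup.
Attach aspect habitual pep- → pepekukhup.
Attach person 1st person -kha → pepekukhupkha.
Apply vowel harmony: pepekukhupkha → papakukhupkha.
Vowel deletion: no change.

papakukhupkha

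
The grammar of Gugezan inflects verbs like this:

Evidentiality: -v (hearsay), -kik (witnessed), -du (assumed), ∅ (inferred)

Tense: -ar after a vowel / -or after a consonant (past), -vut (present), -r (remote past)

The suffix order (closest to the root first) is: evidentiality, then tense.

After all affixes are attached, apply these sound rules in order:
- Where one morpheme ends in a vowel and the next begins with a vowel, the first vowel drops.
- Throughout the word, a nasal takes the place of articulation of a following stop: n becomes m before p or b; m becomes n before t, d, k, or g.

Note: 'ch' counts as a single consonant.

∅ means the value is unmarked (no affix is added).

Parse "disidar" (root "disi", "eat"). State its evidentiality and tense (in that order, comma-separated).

assumed, past

Segment: disi-du-ar.
evidentiality: -du → assumed.
tense: -ar/or → past.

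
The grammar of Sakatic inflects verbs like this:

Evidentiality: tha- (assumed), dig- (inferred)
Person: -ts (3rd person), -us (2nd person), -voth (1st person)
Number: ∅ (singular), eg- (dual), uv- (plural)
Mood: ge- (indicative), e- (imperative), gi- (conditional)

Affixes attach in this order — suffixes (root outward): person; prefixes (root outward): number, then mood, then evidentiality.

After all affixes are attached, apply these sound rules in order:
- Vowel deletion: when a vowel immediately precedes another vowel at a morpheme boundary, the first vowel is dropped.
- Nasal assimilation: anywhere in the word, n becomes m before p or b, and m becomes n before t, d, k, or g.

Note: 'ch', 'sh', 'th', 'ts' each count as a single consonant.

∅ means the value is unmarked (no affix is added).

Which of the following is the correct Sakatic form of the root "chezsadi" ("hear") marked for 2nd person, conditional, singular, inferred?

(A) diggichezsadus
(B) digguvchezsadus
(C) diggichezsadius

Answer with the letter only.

number = singular: zero marking, form stays chezsadi.
Attach person 2nd person -us → chezsadius.
Attach mood conditional gi- → gichezsadius.
Attach evidentiality inferred dig- → diggichezsadius.
Apply vowel deletion: diggichezsadius → diggichezsadus.
Nasal assimilation: no change.
So the correct form is diggichezsadus, option (A).
(C) diggichezsadius is wrong: it fails to apply the sound rule(s).
(B) digguvchezsadus is wrong: it uses plural instead of singular for number.

A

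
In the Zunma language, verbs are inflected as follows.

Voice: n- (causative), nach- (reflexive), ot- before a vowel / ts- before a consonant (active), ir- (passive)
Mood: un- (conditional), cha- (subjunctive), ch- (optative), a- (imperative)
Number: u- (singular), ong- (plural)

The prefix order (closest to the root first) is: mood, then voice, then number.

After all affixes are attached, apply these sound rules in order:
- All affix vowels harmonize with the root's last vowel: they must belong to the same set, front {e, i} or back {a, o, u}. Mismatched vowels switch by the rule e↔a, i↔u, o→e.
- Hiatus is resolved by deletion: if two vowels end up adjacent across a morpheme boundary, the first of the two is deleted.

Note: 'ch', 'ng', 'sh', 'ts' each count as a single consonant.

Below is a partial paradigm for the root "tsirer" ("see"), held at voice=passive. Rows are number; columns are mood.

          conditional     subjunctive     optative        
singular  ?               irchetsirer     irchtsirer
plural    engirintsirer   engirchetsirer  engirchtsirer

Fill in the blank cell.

Attach mood conditional un- → untsirer.
Attach voice passive ir- → iruntsirer.
Attach number singular u- → uiruntsirer.
Apply vowel harmony: uiruntsirer → iirintsirer.
Apply vowel deletion: iirintsirer → irintsirer.

irintsirer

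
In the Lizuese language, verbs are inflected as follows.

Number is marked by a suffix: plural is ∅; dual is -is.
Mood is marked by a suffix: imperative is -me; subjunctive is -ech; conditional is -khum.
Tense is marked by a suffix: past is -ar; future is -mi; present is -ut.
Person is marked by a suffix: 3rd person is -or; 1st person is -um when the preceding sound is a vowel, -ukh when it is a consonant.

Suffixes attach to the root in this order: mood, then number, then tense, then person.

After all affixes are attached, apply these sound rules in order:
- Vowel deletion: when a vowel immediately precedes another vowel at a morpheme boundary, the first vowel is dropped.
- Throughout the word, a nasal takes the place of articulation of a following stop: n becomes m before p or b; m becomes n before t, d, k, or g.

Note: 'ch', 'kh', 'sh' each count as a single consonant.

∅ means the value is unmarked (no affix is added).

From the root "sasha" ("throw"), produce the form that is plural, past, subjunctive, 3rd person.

Attach mood subjunctive -ech → sashaech.
number = plural: zero marking, form stays sashaech.
Attach tense past -ar → sashaechar.
Attach person 3rd person -or → sashaecharor.
Apply vowel deletion: sashaecharor → sashecharor.
Nasal assimilation: no change.

sashecharor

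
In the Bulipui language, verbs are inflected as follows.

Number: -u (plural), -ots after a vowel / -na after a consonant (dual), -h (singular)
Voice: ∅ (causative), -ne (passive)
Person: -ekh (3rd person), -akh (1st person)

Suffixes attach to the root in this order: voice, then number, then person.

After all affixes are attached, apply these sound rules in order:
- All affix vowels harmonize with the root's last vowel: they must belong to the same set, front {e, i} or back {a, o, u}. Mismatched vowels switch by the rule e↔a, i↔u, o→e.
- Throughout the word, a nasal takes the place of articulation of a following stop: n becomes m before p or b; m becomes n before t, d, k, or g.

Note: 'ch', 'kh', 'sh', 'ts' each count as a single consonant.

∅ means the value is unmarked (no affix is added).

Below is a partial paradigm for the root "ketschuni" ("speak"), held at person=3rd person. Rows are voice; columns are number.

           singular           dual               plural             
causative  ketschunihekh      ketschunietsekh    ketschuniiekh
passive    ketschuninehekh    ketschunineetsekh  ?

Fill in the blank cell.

ketschunineiekh

Attach voice passive -ne → ketschunine.
Attach number plural -u → ketschunineu.
Attach person 3rd person -ekh → ketschunineuekh.
Apply vowel harmony: ketschunineuekh → ketschunineiekh.
Nasal assimilation: no change.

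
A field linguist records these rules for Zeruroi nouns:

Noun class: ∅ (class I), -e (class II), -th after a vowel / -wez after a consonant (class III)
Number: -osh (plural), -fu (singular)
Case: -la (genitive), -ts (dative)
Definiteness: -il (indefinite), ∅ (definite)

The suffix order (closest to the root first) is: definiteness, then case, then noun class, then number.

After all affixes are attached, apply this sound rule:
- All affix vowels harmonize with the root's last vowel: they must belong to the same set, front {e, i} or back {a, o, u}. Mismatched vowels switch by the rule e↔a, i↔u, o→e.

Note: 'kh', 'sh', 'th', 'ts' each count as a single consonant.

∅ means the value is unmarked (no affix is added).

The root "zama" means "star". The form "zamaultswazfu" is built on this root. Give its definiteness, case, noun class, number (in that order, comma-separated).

Segment: zama-il-ts-wez-fu.
definiteness: -il → indefinite.
case: -ts → dative.
noun class: -th/wez → class III.
number: -fu → singular.

indefinite, dative, class III, singular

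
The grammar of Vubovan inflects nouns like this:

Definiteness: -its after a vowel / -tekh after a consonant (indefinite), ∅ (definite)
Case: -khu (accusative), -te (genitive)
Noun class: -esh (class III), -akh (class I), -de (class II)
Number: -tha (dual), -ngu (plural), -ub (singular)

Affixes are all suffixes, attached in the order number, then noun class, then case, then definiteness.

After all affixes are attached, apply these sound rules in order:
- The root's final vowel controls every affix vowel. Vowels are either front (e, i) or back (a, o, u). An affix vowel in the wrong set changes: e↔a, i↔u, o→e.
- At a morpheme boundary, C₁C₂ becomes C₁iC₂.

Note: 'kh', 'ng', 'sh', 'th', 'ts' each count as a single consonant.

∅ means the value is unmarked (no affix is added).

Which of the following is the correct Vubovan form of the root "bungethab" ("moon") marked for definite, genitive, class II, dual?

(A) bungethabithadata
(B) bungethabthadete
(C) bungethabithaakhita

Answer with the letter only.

A

Attach number dual -tha → bungethabtha.
Attach noun class class II -de → bungethabthade.
Attach case genitive -te → bungethabthadete.
definiteness = definite: zero marking, form stays bungethabthadete.
Apply vowel harmony: bungethabthadete → bungethabthadata.
Apply epenthesis: bungethabthadata → bungethabithadata.
So the correct form is bungethabithadata, option (A).
(B) bungethabthadete is wrong: it fails to apply the sound rule(s).
(C) bungethabithaakhita is wrong: it uses class I instead of class II for noun class.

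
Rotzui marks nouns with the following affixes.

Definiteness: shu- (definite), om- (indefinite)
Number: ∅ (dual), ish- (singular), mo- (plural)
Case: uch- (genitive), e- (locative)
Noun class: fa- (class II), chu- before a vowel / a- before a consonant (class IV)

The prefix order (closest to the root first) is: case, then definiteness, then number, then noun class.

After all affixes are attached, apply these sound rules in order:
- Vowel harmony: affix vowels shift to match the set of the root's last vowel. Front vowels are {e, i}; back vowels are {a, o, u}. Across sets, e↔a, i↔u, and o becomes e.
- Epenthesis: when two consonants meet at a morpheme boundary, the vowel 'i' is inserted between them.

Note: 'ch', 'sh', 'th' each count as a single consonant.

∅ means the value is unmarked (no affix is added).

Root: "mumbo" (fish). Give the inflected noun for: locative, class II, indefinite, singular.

Attach case locative e- → emumbo.
Attach definiteness indefinite om- → omemumbo.
Attach number singular ish- → ishomemumbo.
Attach noun class class II fa- → faishomemumbo.
Apply vowel harmony: faishomemumbo → faushomamumbo.
Epenthesis: no change.

faushomamumbo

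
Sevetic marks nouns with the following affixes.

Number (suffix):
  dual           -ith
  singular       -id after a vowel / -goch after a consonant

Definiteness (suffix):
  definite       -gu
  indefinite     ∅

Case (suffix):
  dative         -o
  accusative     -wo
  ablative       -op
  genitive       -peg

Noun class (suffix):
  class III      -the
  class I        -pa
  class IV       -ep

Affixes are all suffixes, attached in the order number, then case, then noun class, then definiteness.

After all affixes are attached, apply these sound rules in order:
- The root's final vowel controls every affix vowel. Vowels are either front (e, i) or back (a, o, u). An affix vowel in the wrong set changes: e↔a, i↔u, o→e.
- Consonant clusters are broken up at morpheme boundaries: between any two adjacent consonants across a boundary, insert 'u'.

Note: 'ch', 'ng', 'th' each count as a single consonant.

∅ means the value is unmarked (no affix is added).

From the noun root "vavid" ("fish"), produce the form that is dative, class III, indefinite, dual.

Attach number dual -ith → vavidith.
Attach case dative -o → vaviditho.
Attach noun class class III -the → vavidithothe.
definiteness = indefinite: zero marking, form stays vavidithothe.
Apply vowel harmony: vavidithothe → vavidithethe.
Epenthesis: no change.

vavidithethe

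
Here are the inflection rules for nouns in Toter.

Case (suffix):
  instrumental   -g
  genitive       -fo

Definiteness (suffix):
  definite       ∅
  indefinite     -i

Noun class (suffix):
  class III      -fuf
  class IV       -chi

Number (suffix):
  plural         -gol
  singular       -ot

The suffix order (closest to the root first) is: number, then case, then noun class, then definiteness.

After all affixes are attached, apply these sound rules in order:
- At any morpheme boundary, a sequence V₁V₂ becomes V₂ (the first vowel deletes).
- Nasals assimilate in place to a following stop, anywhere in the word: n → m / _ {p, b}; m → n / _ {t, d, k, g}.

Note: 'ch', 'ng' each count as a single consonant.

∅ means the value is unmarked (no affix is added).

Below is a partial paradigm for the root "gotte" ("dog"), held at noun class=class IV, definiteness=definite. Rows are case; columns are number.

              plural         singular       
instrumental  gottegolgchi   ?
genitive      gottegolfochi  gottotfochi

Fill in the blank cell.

gottotgchi

Attach number singular -ot → gotteot.
Attach case instrumental -g → gotteotg.
Attach noun class class IV -chi → gotteotgchi.
definiteness = definite: zero marking, form stays gotteotgchi.
Apply vowel deletion: gotteotgchi → gottotgchi.
Nasal assimilation: no change.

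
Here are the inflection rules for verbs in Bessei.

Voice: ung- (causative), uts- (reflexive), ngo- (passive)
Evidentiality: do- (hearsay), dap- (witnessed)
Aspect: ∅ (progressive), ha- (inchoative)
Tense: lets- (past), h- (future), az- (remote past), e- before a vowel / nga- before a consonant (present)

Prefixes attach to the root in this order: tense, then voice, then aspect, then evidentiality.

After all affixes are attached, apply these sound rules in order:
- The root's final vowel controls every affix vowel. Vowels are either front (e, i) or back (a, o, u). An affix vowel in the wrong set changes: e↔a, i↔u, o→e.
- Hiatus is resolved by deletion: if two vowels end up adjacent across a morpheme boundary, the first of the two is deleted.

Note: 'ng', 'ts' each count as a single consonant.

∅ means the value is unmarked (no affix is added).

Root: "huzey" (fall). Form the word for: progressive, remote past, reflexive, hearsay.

Attach tense remote past az- → azhuzey.
Attach voice reflexive uts- → utsazhuzey.
aspect = progressive: zero marking, form stays utsazhuzey.
Attach evidentiality hearsay do- → doutsazhuzey.
Apply vowel harmony: doutsazhuzey → deitsezhuzey.
Apply vowel deletion: deitsezhuzey → ditsezhuzey.

ditsezhuzey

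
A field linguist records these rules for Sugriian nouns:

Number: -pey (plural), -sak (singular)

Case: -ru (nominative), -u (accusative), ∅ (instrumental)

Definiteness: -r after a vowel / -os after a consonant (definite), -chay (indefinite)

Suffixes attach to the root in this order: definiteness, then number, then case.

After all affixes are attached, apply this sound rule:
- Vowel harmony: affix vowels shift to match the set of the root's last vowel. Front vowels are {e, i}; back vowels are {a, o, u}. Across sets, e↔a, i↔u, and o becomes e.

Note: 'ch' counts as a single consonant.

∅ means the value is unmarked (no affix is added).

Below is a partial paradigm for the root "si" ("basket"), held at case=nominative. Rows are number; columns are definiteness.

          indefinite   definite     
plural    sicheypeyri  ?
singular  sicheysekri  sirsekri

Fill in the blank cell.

Attach definiteness definite -r (after vowel 'i') → sir.
Attach number plural -pey → sirpey.
Attach case nominative -ru → sirpeyru.
Apply vowel harmony: sirpeyru → sirpeyri.

sirpeyri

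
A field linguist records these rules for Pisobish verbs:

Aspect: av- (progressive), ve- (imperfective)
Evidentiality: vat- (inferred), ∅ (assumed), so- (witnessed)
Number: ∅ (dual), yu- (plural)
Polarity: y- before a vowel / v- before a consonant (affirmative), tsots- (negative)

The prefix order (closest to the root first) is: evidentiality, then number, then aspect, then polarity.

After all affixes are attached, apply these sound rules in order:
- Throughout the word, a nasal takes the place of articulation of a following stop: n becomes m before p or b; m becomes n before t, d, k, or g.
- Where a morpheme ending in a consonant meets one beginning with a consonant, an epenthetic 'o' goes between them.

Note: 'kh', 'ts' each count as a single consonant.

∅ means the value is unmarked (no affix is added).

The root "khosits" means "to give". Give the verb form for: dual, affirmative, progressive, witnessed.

yavosokhosits

Attach evidentiality witnessed so- → sokhosits.
number = dual: zero marking, form stays sokhosits.
Attach aspect progressive av- → avsokhosits.
Attach polarity affirmative y- (before vowel 'a') → yavsokhosits.
Nasal assimilation: no change.
Apply epenthesis: yavsokhosits → yavosokhosits.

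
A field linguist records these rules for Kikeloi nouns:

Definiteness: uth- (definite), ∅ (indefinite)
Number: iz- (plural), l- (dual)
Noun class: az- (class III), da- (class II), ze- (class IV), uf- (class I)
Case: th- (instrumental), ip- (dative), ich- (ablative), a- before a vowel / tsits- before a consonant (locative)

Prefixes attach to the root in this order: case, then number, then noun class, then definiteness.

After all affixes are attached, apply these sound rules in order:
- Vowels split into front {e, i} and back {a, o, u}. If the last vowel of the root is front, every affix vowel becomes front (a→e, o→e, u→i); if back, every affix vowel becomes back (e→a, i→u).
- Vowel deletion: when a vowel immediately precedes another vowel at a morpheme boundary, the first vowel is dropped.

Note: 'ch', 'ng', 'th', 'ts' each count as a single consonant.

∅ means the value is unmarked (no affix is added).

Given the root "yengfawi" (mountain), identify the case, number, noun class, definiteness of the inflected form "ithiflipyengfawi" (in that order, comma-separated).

dative, dual, class I, definite

Segment: uth-uf-l-ip-yengfawi.
case: ip- → dative.
number: l- → dual.
noun class: uf- → class I.
definiteness: uth- → definite.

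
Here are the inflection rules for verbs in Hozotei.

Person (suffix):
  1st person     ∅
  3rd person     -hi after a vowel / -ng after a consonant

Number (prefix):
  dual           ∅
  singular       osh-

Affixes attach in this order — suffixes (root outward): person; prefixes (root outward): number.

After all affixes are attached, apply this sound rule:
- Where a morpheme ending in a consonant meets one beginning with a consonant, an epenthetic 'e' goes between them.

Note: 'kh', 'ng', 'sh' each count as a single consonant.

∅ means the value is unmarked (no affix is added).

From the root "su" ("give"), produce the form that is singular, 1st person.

person = 1st person: zero marking, form stays su.
Attach number singular osh- → oshsu.
Apply epenthesis: oshsu → oshesu.

oshesu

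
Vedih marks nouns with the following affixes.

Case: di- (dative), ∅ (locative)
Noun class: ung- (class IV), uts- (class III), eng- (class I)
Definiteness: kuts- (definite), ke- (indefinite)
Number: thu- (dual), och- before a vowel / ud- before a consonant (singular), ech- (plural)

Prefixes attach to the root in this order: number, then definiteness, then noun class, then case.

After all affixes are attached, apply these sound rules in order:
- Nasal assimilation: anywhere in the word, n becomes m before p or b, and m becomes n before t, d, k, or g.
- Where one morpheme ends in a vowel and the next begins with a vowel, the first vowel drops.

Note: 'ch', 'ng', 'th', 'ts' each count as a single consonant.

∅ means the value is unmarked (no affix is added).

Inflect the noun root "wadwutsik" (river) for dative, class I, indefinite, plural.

Attach number plural ech- → echwadwutsik.
Attach definiteness indefinite ke- → keechwadwutsik.
Attach noun class class I eng- → engkeechwadwutsik.
Attach case dative di- → diengkeechwadwutsik.
Nasal assimilation: no change.
Apply vowel deletion: diengkeechwadwutsik → dengkechwadwutsik.

dengkechwadwutsik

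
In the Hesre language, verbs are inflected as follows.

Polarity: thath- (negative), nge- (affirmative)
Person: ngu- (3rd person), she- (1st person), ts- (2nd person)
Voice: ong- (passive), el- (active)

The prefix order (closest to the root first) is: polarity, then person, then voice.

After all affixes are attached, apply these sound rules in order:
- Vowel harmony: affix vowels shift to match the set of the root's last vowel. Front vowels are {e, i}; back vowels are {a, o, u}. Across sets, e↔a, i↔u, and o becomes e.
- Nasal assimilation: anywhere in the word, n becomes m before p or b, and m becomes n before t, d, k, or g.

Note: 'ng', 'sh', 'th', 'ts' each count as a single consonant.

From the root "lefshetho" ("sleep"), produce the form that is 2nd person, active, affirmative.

altsngalefshetho

Attach polarity affirmative nge- → ngelefshetho.
Attach person 2nd person ts- → tsngelefshetho.
Attach voice active el- → eltsngelefshetho.
Apply vowel harmony: eltsngelefshetho → altsngalefshetho.
Nasal assimilation: no change.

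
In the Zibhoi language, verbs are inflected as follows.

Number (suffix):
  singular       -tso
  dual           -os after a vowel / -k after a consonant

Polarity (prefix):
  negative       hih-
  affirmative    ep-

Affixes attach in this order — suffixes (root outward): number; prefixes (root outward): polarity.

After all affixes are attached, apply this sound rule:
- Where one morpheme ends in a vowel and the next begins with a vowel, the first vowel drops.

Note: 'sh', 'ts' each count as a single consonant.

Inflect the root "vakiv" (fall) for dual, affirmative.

Attach polarity affirmative ep- → epvakiv.
Attach number dual -k (after consonant 'v') → epvakivk.
Vowel deletion: no change.

epvakivk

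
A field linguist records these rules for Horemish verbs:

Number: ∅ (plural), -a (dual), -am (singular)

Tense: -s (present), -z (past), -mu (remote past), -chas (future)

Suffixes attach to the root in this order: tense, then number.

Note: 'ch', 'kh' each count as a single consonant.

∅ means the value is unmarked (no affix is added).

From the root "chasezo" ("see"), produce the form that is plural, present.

chasezos

Attach tense present -s → chasezos.
number = plural: zero marking, form stays chasezos.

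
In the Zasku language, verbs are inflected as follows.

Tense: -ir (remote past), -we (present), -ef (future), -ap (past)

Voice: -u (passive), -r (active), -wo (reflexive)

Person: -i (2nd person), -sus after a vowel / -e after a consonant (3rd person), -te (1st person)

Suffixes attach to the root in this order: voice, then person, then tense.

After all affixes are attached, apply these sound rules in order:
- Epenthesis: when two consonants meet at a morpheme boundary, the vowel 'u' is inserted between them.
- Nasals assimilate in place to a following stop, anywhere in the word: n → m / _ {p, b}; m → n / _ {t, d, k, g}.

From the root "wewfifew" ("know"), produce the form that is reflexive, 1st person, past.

Attach voice reflexive -wo → wewfifewwo.
Attach person 1st person -te → wewfifewwote.
Attach tense past -ap → wewfifewwoteap.
Apply epenthesis: wewfifewwoteap → wewfifewuwoteap.
Nasal assimilation: no change.

wewfifewuwoteap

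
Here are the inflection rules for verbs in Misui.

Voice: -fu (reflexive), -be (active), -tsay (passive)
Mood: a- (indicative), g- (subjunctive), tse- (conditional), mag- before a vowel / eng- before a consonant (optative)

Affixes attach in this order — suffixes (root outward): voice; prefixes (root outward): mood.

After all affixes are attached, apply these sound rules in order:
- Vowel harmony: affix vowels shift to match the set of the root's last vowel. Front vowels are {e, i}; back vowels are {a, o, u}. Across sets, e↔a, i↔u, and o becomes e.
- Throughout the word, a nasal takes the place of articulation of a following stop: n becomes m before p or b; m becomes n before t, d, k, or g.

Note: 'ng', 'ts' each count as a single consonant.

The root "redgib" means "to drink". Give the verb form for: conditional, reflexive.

tseredgibfi

Attach voice reflexive -fu → redgibfu.
Attach mood conditional tse- → tseredgibfu.
Apply vowel harmony: tseredgibfu → tseredgibfi.
Nasal assimilation: no change.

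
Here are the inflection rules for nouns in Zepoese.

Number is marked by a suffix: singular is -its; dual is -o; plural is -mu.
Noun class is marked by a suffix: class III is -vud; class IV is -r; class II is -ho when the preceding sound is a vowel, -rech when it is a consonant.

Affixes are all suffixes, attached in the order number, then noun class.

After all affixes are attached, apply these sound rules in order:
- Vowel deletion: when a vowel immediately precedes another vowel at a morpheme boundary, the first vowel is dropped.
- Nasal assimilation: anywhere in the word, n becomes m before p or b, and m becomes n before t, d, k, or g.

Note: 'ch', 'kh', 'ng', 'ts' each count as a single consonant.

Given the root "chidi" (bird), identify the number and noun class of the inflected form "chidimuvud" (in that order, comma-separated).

plural, class III

Segment: chidi-mu-vud.
number: -mu → plural.
noun class: -vud → class III.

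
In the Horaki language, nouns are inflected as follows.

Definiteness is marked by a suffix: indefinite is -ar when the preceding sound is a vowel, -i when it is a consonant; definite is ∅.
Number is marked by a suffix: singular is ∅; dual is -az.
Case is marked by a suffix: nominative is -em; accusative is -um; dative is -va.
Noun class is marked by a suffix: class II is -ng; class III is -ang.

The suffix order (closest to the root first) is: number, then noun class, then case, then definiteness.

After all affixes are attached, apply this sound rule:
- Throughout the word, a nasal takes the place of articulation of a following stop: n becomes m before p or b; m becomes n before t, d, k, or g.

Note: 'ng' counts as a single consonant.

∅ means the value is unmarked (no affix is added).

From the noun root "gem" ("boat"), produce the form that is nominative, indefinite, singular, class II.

number = singular: zero marking, form stays gem.
Attach noun class class II -ng → gemng.
Attach case nominative -em → gemngem.
Attach definiteness indefinite -i (after consonant 'm') → gemngemi.
Nasal assimilation: no change.

gemngemi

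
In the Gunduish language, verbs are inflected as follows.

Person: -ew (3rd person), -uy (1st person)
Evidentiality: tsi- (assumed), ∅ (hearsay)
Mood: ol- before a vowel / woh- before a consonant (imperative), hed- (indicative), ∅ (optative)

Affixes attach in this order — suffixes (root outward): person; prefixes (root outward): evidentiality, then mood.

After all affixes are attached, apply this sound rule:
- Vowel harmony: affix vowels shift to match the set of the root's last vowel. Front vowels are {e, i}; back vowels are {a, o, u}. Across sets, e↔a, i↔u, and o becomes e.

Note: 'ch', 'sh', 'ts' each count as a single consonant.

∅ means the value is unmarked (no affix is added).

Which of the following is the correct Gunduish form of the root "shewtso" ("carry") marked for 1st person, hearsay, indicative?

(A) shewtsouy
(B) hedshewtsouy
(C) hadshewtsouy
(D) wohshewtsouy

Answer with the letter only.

C

evidentiality = hearsay: zero marking, form stays shewtso.
Attach person 1st person -uy → shewtsouy.
Attach mood indicative hed- → hedshewtsouy.
Apply vowel harmony: hedshewtsouy → hadshewtsouy.
So the correct form is hadshewtsouy, option (C).
(A) shewtsouy is wrong: it uses optative instead of indicative for mood.
(D) wohshewtsouy is wrong: it uses imperative instead of indicative for mood.
(B) hedshewtsouy is wrong: it fails to apply the sound rule(s).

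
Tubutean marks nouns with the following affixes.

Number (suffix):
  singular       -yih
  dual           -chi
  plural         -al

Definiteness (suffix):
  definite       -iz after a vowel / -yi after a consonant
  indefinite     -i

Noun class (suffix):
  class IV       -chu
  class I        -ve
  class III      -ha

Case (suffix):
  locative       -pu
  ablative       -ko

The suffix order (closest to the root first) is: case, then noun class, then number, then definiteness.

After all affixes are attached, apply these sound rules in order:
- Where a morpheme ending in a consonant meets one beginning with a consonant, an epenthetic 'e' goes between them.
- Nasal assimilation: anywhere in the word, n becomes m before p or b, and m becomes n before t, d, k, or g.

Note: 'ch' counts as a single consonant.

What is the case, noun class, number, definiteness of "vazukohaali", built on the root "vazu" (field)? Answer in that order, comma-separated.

ablative, class III, plural, indefinite

Segment: vazu-ko-ha-al-i.
case: -ko → ablative.
noun class: -ha → class III.
number: -al → plural.
definiteness: -i → indefinite.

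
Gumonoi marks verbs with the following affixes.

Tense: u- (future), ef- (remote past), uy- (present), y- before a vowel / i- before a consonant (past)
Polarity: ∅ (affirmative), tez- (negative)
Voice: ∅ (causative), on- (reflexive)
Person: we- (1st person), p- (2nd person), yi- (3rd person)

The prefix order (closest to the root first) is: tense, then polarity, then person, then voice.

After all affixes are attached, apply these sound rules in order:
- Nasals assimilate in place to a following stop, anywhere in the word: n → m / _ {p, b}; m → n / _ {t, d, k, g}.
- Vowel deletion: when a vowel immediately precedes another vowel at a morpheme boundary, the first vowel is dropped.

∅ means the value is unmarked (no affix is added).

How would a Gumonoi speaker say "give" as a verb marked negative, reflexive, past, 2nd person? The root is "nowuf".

Attach tense past i- (before consonant 'n') → inowuf.
Attach polarity negative tez- → tezinowuf.
Attach person 2nd person p- → ptezinowuf.
Attach voice reflexive on- → onptezinowuf.
Apply nasal assimilation: onptezinowuf → omptezinowuf.
Vowel deletion: no change.

omptezinowuf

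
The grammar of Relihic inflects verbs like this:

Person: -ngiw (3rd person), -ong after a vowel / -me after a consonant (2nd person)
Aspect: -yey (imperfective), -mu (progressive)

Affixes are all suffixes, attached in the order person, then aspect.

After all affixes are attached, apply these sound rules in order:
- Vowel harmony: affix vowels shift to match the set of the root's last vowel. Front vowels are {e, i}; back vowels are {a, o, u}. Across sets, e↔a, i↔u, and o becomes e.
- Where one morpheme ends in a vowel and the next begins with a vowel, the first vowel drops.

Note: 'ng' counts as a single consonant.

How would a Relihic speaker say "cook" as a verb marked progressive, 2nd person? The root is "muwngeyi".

muwngeyengmi

Attach person 2nd person -ong (after vowel 'i') → muwngeyiong.
Attach aspect progressive -mu → muwngeyiongmu.
Apply vowel harmony: muwngeyiongmu → muwngeyiengmi.
Apply vowel deletion: muwngeyiengmi → muwngeyengmi.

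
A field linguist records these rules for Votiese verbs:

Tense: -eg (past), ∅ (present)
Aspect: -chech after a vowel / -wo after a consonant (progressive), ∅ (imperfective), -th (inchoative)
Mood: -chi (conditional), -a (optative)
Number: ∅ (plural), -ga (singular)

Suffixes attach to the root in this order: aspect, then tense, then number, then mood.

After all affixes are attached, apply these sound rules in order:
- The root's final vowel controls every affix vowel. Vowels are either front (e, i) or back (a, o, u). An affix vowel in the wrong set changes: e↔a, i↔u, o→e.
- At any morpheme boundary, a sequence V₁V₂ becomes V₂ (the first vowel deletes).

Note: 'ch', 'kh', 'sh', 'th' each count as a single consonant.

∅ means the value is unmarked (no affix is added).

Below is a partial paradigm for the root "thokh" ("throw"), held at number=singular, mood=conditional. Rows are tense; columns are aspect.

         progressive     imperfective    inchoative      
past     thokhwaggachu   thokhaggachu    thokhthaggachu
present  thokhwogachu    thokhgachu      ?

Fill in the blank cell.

Attach aspect inchoative -th → thokhth.
tense = present: zero marking, form stays thokhth.
Attach number singular -ga → thokhthga.
Attach mood conditional -chi → thokhthgachi.
Apply vowel harmony: thokhthgachi → thokhthgachu.
Vowel deletion: no change.

thokhthgachu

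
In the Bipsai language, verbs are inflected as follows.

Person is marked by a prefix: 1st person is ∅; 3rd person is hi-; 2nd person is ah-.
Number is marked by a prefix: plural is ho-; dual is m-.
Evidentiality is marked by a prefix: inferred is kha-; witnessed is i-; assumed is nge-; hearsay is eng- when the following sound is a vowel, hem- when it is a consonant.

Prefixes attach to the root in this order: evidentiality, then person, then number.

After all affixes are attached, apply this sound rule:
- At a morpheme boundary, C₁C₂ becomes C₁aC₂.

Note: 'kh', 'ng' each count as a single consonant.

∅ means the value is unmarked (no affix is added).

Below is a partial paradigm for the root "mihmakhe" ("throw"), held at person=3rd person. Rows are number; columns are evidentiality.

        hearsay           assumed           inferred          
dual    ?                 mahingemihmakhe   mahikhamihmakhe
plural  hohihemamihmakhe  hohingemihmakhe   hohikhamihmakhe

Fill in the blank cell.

Attach evidentiality hearsay hem- (before consonant 'm') → hemmihmakhe.
Attach person 3rd person hi- → hihemmihmakhe.
Attach number dual m- → mhihemmihmakhe.
Apply epenthesis: mhihemmihmakhe → mahihemamihmakhe.

mahihemamihmakhe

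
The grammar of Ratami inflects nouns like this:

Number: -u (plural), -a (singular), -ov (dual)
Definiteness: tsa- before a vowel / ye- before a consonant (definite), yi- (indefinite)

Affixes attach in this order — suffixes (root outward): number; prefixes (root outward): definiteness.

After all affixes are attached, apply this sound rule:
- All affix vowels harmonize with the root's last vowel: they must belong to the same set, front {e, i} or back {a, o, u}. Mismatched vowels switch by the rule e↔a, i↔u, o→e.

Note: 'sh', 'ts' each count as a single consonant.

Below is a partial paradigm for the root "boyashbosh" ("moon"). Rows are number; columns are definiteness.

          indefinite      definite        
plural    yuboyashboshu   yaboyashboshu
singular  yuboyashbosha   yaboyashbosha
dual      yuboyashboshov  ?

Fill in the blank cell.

Attach number dual -ov → boyashboshov.
Attach definiteness definite ye- (before consonant 'b') → yeboyashboshov.
Apply vowel harmony: yeboyashboshov → yaboyashboshov.

yaboyashboshov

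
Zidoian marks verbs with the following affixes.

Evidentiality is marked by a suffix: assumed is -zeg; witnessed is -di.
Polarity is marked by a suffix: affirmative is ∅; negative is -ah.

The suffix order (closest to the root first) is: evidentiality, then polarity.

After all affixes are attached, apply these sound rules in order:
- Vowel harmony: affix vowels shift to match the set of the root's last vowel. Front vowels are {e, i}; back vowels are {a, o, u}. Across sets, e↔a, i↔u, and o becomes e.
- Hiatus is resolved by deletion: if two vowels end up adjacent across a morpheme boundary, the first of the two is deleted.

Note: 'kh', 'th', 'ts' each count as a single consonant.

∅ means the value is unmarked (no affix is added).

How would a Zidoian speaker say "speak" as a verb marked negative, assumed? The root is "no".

Attach evidentiality assumed -zeg → nozeg.
Attach polarity negative -ah → nozegah.
Apply vowel harmony: nozegah → nozagah.
Vowel deletion: no change.

nozagah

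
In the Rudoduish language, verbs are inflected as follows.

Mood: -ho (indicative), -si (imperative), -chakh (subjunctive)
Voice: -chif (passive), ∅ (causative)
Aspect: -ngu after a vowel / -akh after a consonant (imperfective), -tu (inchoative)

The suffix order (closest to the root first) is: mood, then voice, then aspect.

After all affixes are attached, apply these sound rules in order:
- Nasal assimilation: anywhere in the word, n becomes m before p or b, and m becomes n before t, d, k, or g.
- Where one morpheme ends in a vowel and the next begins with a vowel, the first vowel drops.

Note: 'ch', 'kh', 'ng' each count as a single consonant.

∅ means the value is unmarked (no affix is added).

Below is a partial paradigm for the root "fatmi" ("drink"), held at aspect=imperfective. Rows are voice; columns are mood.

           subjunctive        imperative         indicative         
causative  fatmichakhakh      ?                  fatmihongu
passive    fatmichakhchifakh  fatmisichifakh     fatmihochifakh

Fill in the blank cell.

fatmisingu

Attach mood imperative -si → fatmisi.
voice = causative: zero marking, form stays fatmisi.
Attach aspect imperfective -ngu (after vowel 'i') → fatmisingu.
Nasal assimilation: no change.
Vowel deletion: no change.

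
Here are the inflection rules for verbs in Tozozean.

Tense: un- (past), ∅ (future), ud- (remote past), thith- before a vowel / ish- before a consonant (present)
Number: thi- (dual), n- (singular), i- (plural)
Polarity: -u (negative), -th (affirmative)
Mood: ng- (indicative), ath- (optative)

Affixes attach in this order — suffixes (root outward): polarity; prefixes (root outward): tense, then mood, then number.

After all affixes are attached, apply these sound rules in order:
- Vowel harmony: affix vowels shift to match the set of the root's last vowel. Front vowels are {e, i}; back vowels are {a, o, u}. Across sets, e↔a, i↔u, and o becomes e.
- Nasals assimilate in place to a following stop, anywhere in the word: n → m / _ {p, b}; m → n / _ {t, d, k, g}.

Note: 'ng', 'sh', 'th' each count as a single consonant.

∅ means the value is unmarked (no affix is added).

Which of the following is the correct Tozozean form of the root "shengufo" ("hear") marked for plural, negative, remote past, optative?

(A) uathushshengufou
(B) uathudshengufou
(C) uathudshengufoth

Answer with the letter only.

Attach tense remote past ud- → udshengufo.
Attach polarity negative -u → udshengufou.
Attach mood optative ath- → athudshengufou.
Attach number plural i- → iathudshengufou.
Apply vowel harmony: iathudshengufou → uathudshengufou.
Nasal assimilation: no change.
So the correct form is uathudshengufou, option (B).
(C) uathudshengufoth is wrong: it uses affirmative instead of negative for polarity.
(A) uathushshengufou is wrong: it uses present instead of remote past for tense.

B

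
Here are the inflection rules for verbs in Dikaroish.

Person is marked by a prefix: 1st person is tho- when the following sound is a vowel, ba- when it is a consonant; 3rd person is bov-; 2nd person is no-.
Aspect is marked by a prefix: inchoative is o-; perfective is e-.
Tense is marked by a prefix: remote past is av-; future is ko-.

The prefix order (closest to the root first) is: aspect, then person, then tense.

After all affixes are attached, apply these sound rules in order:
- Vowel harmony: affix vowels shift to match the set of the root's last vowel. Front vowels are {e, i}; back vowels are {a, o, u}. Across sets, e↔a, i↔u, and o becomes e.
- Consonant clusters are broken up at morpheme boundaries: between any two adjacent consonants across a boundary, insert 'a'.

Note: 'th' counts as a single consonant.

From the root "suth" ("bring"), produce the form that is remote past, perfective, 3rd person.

Attach aspect perfective e- → esuth.
Attach person 3rd person bov- → bovesuth.
Attach tense remote past av- → avbovesuth.
Apply vowel harmony: avbovesuth → avbovasuth.
Apply epenthesis: avbovasuth → avabovasuth.

avabovasuth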